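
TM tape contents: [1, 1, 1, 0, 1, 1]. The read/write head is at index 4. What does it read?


Tape: [1, 1, 1, 0, 1, 1]
Positions: 0 1 2 3 4 5
Values:    1 1 1 0 1 1
Head at position 4
tape[4] = 1

1


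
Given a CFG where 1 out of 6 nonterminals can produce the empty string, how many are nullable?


Nonterminals: {S, A, B, C, D, E}
A nonterminal is nullable if it can derive epsilon
Counting nullable nonterminals: 1
Total nullable = 1

1


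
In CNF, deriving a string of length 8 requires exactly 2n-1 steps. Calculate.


Chomsky Normal Form derivation:
String length n = 8
Each step either:
  - Splits a nonterminal into two (n-1 such steps)
  - Converts a nonterminal to terminal (n such steps)
Total = (n-1) + n = 2n - 1
= 2(8) - 1
= 16 - 1
= 15

15


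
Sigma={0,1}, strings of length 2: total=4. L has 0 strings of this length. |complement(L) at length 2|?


Alphabet: {0,1}
String length: 2
Total strings of length 2 = 2^2 = 4
Strings in L = 0
Complement = total - |L|
= 4 - 0
= 4

4


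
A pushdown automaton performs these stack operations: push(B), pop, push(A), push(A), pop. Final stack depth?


Tracing stack operations:
  push(B) -> stack = [B], depth=1
  pop -> removed B, stack = [], depth=0
  push(A) -> stack = [A], depth=1
  push(A) -> stack = [A,A], depth=2
  pop -> removed A, stack = [A], depth=1
Final depth = 1

1


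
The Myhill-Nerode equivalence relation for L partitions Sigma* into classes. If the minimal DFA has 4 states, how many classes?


Myhill-Nerode theorem:
Number of equivalence classes = number of states in minimal DFA
Minimal DFA states = 4
Therefore equivalence classes = 4

4


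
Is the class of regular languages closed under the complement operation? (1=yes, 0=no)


Regular languages are closed under:
- Union (DFA product construction)
- Intersection (DFA product construction)
- Complement (swap accept/reject states)
- Concatenation (NFA construction)
- Kleene star (NFA construction)
complement is in this list
Therefore: closed

1


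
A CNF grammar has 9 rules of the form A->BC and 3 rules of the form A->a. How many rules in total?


CNF allows two rule forms:
  A -> BC (binary): 9 rules
  A -> a (terminal): 3 rules
Total = 9 + 3 = 12

12


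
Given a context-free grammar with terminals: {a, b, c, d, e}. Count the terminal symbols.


Terminal symbols: a, b, c, d, e
Counting each: a (#1), b (#2), c (#3), d (#4), e (#5)
Total = 5

5


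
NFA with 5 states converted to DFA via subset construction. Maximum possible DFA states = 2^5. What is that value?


NFA has 5 states
Subset construction: each DFA state = subset of NFA states
Maximum subsets = 2^5
2^5 = 32

32


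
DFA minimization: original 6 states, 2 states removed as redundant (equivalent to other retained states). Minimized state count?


Original DFA: 6 states
Redundant states removed: 2
Minimized states = original - removed
= 6 - 2
= 4

4


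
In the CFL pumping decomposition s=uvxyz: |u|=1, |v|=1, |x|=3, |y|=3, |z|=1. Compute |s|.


|s| = |u| + |v| + |x| + |y| + |z|
= 1 + 1 + 3 + 3 + 1
= 2 + 3 + 4
= 5 + 4
= 9

9


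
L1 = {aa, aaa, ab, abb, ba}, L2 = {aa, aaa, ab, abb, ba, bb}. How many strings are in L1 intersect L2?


L1 = {aa, aaa, ab, abb, ba}
L2 = {aa, aaa, ab, abb, ba, bb}
Checking each string in L1 against L2:
  'aa': in L2? Yes
  'aaa': in L2? Yes
  'ab': in L2? Yes
  'abb': in L2? Yes
  'ba': in L2? Yes
Intersection = {aa, aaa, ab, abb, ba}
|L1 ∩ L2| = 5

5


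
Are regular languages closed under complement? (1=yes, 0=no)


Regular languages are closed under all standard operations:
- Union: Yes (product construction)
- Intersection: Yes (product construction)
- Complement: Yes (swap accept/reject)
- Concatenation: Yes (NFA construction)
Operation: complement -> Closed

1


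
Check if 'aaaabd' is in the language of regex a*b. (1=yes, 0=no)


Pattern: a*b
String: 'aaaabd'
Pattern requires: zero or more 'a's followed by exactly one 'b'
Found 4 leading 'a's
Remaining: 'bd'
Remaining is not 'b' -> no match
Result: 0

0


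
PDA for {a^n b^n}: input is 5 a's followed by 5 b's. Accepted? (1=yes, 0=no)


Language requires equal numbers of a's and b's
PDA pushes for each 'a', pops for each 'b'
Number of a's = 5
Number of b's = 5
5 == 5 -> Accept

1


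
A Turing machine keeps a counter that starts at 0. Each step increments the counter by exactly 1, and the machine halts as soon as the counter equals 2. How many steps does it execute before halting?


Counter starts at 0. Counting sequence:
  Step 1: counter = 1
  Step 2: counter = 2
Counter reached 2 -> halt
Total steps = 2

2


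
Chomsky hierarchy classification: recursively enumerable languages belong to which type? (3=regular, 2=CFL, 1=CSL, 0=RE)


Chomsky hierarchy levels:
  Type 3: Regular (DFA/NFA/regex)
  Type 2: Context-free (PDA)
  Type 1: Context-sensitive
  Type 0: Recursively enumerable (TM)
'recursively enumerable' corresponds to Type 0

0


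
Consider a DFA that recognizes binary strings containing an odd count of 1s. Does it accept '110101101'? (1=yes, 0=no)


DFA has 2 states: q_even (start, accept=no) and q_odd
Processing string '110101101' character by character:
  Position 0: read '1', 1-count=1 -> q_odd
  Position 1: read '1', 1-count=2 -> q_even
  Position 2: read '0', 1-count=2 -> q_even (no change)
  Position 3: read '1', 1-count=3 -> q_odd
  Position 4: read '0', 1-count=3 -> q_odd (no change)
  Position 5: read '1', 1-count=4 -> q_even
  Position 6: read '1', 1-count=5 -> q_odd
  Position 7: read '0', 1-count=5 -> q_odd (no change)
  Position 8: read '1', 1-count=6 -> q_even
Final state: q_even, total 1s = 6 (even); the DFA requires an odd count -> reject

0


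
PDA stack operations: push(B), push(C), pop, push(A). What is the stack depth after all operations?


Tracing stack operations:
  push(B) -> stack = [B], depth=1
  push(C) -> stack = [B,C], depth=2
  pop -> removed C, stack = [B], depth=1
  push(A) -> stack = [B,A], depth=2
Final depth = 2

2


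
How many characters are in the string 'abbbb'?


String: 'abbbb'
Counting characters:
  'a' appears 1 time(s)
  'b' appears 4 time(s)
Total length = 1 + 4 = 5

5


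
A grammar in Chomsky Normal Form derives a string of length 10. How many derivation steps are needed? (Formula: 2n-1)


Chomsky Normal Form derivation:
String length n = 10
Each step either:
  - Splits a nonterminal into two (n-1 such steps)
  - Converts a nonterminal to terminal (n such steps)
Total = (n-1) + n = 2n - 1
= 2(10) - 1
= 20 - 1
= 19

19


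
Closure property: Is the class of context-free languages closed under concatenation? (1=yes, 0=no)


CFL closure properties:
  Closed under: union, concatenation, Kleene star
  NOT closed under: intersection, complement
Operation 'concatenation' is in closed list -> Yes (closed)

1


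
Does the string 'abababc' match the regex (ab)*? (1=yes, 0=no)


Pattern: (ab)*
String: 'abababc'
Pattern requires: zero or more repetitions of 'ab'
Length 7 is odd -> cannot be (ab)* -> no match
Result: 0

0


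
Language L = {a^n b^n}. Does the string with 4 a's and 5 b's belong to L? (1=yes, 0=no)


Language requires equal numbers of a's and b's
PDA pushes for each 'a', pops for each 'b'
Number of a's = 4
Number of b's = 5
4 != 5 -> Reject

0


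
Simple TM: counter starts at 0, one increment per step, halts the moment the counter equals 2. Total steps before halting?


Counter starts at 0. Counting sequence:
  Step 1: counter = 1
  Step 2: counter = 2
Counter reached 2 -> halt
Total steps = 2

2


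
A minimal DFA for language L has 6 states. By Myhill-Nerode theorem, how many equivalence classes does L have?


Myhill-Nerode theorem:
Number of equivalence classes = number of states in minimal DFA
Minimal DFA states = 6
Therefore equivalence classes = 6

6


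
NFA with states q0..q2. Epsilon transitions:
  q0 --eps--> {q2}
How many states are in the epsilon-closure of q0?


Starting from q0
Initialize closure = {q0}
Follow epsilon from q0 -> add q2
Final closure: {q0, q2}
Size = 2

2


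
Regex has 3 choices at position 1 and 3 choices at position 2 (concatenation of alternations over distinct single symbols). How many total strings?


First group: 3 alternatives
Second group: 3 alternatives
Concatenation: each choice from group 1 pairs with each from group 2
Total = 3 x 3 = 9

9


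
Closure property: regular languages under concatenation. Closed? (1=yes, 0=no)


Regular languages are closed under:
- Union (DFA product construction)
- Intersection (DFA product construction)
- Complement (swap accept/reject states)
- Concatenation (NFA construction)
- Kleene star (NFA construction)
concatenation is in this list
Therefore: closed

1


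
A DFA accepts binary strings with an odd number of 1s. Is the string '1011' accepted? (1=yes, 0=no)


DFA has 2 states: q_even (start, accept=no) and q_odd
Processing string '1011' character by character:
  Position 0: read '1', 1-count=1 -> q_odd
  Position 1: read '0', 1-count=1 -> q_odd (no change)
  Position 2: read '1', 1-count=2 -> q_even
  Position 3: read '1', 1-count=3 -> q_odd
Final state: q_odd, total 1s = 3 (odd); the DFA requires an odd count -> accept

1


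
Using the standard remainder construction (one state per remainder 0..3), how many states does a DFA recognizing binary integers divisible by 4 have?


Divisibility by 4 is tracked via the remainder mod 4: 0, 1, ..., 3
The construction assigns one state to each remainder
Number of remainders = 4

4


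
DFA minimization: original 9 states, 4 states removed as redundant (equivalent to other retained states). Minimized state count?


Original DFA: 9 states
Redundant states removed: 4
Minimized states = original - removed
= 9 - 4
= 5

5


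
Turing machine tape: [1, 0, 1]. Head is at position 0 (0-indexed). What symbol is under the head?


Tape: [1, 0, 1]
Positions: 0 1 2
Values:    1 0 1
Head at position 0
tape[0] = 1

1


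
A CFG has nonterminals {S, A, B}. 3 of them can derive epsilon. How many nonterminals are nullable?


Nonterminals: {S, A, B}
A nonterminal is nullable if it can derive epsilon
Counting nullable nonterminals: 3
Total nullable = 3

3


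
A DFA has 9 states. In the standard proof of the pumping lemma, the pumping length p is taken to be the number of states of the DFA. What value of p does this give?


Pumping lemma for regular languages (standard proof):
Take p = |Q|, the number of DFA states.
Any string of length >= |Q| passes through |Q|+1 states while reading its first |Q| symbols,
so by pigeonhole some state repeats, giving the loop that can be pumped.
Here |Q| = 9
Therefore the proof uses p = 9

9


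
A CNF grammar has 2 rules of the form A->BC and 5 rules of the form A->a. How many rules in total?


CNF allows two rule forms:
  A -> BC (binary): 2 rules
  A -> a (terminal): 5 rules
Total = 2 + 5 = 7

7


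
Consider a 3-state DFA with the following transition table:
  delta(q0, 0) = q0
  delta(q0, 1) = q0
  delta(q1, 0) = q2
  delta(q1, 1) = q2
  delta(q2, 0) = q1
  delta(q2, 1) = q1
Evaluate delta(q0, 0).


Looking up transition function:
delta(q0, 0) in the table
Row: q0, Column: 0
Result: q0

q0


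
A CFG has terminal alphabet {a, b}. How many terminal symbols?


Terminal symbols: a, b
Counting each: a (#1), b (#2)
Total = 2

2


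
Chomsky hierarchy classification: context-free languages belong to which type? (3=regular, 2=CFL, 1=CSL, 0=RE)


Chomsky hierarchy levels:
  Type 3: Regular (DFA/NFA/regex)
  Type 2: Context-free (PDA)
  Type 1: Context-sensitive
  Type 0: Recursively enumerable (TM)
'context-free' corresponds to Type 2

2


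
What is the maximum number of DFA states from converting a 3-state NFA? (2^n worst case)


NFA has 3 states
Subset construction: each DFA state = subset of NFA states
Maximum subsets = 2^3
2^3 = 8

8


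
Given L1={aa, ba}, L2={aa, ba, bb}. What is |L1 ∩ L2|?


L1 = {aa, ba}
L2 = {aa, ba, bb}
Checking each string in L1 against L2:
  'aa': in L2? Yes
  'ba': in L2? Yes
Intersection = {aa, ba}
|L1 ∩ L2| = 2

2


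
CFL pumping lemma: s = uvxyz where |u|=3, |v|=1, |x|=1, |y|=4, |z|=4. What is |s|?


|s| = |u| + |v| + |x| + |y| + |z|
= 3 + 1 + 1 + 4 + 4
= 4 + 1 + 8
= 5 + 8
= 13

13


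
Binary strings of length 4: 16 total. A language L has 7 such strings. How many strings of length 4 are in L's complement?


Alphabet: {0,1}
String length: 4
Total strings of length 4 = 2^4 = 16
Strings in L = 7
Complement = total - |L|
= 16 - 7
= 9

9


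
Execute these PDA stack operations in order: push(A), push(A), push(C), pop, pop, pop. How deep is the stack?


Tracing stack operations:
  push(A) -> stack = [A], depth=1
  push(A) -> stack = [A,A], depth=2
  push(C) -> stack = [A,A,C], depth=3
  pop -> removed C, stack = [A,A], depth=2
  pop -> removed A, stack = [A], depth=1
  pop -> removed A, stack = [], depth=0
Final depth = 0

0


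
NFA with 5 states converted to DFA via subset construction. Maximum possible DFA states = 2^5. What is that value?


NFA has 5 states
Subset construction: each DFA state = subset of NFA states
Maximum subsets = 2^5
2^5 = 32

32


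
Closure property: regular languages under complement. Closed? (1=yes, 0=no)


Regular languages are closed under:
- Union (DFA product construction)
- Intersection (DFA product construction)
- Complement (swap accept/reject states)
- Concatenation (NFA construction)
- Kleene star (NFA construction)
complement is in this list
Therefore: closed

1


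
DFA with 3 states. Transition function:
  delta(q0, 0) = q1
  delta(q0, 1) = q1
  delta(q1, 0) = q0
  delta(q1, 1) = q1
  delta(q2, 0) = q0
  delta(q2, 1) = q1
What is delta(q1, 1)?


Looking up transition function:
delta(q1, 1) in the table
Row: q1, Column: 1
Result: q1

q1


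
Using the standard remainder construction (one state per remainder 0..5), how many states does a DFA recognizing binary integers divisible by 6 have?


Divisibility by 6 is tracked via the remainder mod 6: 0, 1, ..., 5
The construction assigns one state to each remainder
Number of remainders = 6

6


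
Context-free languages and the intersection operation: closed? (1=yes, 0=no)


CFL closure properties:
  Closed under: union, concatenation, Kleene star
  NOT closed under: intersection, complement
Operation 'intersection' is in not-closed list -> No (not closed)

0


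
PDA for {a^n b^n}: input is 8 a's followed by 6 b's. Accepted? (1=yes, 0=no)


Language requires equal numbers of a's and b's
PDA pushes for each 'a', pops for each 'b'
Number of a's = 8
Number of b's = 6
8 != 6 -> Reject

0


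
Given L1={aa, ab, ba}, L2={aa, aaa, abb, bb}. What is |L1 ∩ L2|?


L1 = {aa, ab, ba}
L2 = {aa, aaa, abb, bb}
Checking each string in L1 against L2:
  'aa': in L2? Yes
  'ab': in L2? No
  'ba': in L2? No
Intersection = {aa}
|L1 ∩ L2| = 1

1


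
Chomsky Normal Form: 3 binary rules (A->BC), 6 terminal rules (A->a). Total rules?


CNF allows two rule forms:
  A -> BC (binary): 3 rules
  A -> a (terminal): 6 rules
Total = 3 + 6 = 9

9


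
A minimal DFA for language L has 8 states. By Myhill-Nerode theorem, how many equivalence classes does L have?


Myhill-Nerode theorem:
Number of equivalence classes = number of states in minimal DFA
Minimal DFA states = 8
Therefore equivalence classes = 8

8


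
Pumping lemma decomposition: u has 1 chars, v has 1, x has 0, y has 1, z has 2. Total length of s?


|s| = |u| + |v| + |x| + |y| + |z|
= 1 + 1 + 0 + 1 + 2
= 2 + 0 + 3
= 2 + 3
= 5

5


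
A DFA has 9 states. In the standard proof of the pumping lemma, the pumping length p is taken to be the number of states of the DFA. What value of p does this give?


Pumping lemma for regular languages (standard proof):
Take p = |Q|, the number of DFA states.
Any string of length >= |Q| passes through |Q|+1 states while reading its first |Q| symbols,
so by pigeonhole some state repeats, giving the loop that can be pumped.
Here |Q| = 9
Therefore the proof uses p = 9

9


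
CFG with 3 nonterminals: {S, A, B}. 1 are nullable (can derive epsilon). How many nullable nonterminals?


Nonterminals: {S, A, B}
A nonterminal is nullable if it can derive epsilon
Counting nullable nonterminals: 1
Total nullable = 1

1


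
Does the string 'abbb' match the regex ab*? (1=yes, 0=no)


Pattern: ab*
String: 'abbb'
Pattern requires: exactly one 'a' followed by zero or more 'b's
First char is 'a' -> OK
Rest 'bbb': all b's? Yes
Result: 1

1


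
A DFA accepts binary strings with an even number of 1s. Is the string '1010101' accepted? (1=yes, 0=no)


DFA has 2 states: q_even (start, accept=yes) and q_odd
Processing string '1010101' character by character:
  Position 0: read '1', 1-count=1 -> q_odd
  Position 1: read '0', 1-count=1 -> q_odd (no change)
  Position 2: read '1', 1-count=2 -> q_even
  Position 3: read '0', 1-count=2 -> q_even (no change)
  Position 4: read '1', 1-count=3 -> q_odd
  Position 5: read '0', 1-count=3 -> q_odd (no change)
  Position 6: read '1', 1-count=4 -> q_even
Final state: q_even, total 1s = 4 (even); the DFA requires an even count -> accept

1


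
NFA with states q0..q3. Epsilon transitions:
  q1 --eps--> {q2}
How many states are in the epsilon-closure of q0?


Starting from q0
Initialize closure = {q0}
q0 has no outgoing epsilon transitions -> nothing to add
Final closure: {q0}
Size = 1

1


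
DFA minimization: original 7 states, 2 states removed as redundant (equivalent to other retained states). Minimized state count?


Original DFA: 7 states
Redundant states removed: 2
Minimized states = original - removed
= 7 - 2
= 5

5


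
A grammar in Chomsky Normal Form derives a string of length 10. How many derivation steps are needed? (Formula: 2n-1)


Chomsky Normal Form derivation:
String length n = 10
Each step either:
  - Splits a nonterminal into two (n-1 such steps)
  - Converts a nonterminal to terminal (n such steps)
Total = (n-1) + n = 2n - 1
= 2(10) - 1
= 20 - 1
= 19

19


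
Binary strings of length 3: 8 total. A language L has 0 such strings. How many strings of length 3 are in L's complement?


Alphabet: {0,1}
String length: 3
Total strings of length 3 = 2^3 = 8
Strings in L = 0
Complement = total - |L|
= 8 - 0
= 8

8


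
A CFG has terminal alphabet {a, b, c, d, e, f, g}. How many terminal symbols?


Terminal symbols: a, b, c, d, e, f, g
Counting each: a (#1), b (#2), c (#3), d (#4), e (#5), f (#6), g (#7)
Total = 7

7


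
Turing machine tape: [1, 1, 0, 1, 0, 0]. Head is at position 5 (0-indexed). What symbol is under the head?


Tape: [1, 1, 0, 1, 0, 0]
Positions: 0 1 2 3 4 5
Values:    1 1 0 1 0 0
Head at position 5
tape[5] = 0

0


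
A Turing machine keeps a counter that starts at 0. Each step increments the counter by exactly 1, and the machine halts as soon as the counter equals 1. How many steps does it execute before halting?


Counter starts at 0. Counting sequence:
  Step 1: counter = 1
Counter reached 1 -> halt
Total steps = 1

1


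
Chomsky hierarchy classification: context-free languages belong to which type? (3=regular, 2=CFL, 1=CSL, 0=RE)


Chomsky hierarchy levels:
  Type 3: Regular (DFA/NFA/regex)
  Type 2: Context-free (PDA)
  Type 1: Context-sensitive
  Type 0: Recursively enumerable (TM)
'context-free' corresponds to Type 2

2


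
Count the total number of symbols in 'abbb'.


String: 'abbb'
Counting characters:
  'a' appears 1 time(s)
  'b' appears 3 time(s)
Total length = 1 + 3 = 4

4


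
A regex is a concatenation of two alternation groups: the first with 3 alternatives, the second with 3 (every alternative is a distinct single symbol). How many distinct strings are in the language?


First group: 3 alternatives
Second group: 3 alternatives
Concatenation: each choice from group 1 pairs with each from group 2
Total = 3 x 3 = 9

9


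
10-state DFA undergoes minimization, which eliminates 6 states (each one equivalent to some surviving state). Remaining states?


Original DFA: 10 states
Redundant states removed: 6
Minimized states = original - removed
= 10 - 6
= 4

4


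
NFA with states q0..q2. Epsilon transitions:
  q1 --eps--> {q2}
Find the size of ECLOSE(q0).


Starting from q0
Initialize closure = {q0}
q0 has no outgoing epsilon transitions -> nothing to add
Final closure: {q0}
Size = 1

1


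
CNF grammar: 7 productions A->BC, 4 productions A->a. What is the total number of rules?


CNF allows two rule forms:
  A -> BC (binary): 7 rules
  A -> a (terminal): 4 rules
Total = 7 + 4 = 11

11


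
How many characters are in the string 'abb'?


String: 'abb'
Counting characters:
  'a' appears 1 time(s)
  'b' appears 2 time(s)
Total length = 1 + 2 = 3

3


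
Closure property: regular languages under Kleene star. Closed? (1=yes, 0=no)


Regular languages are closed under:
- Union (DFA product construction)
- Intersection (DFA product construction)
- Complement (swap accept/reject states)
- Concatenation (NFA construction)
- Kleene star (NFA construction)
Kleene star is in this list
Therefore: closed

1


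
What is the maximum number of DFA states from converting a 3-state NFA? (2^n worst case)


NFA has 3 states
Subset construction: each DFA state = subset of NFA states
Maximum subsets = 2^3
2^3 = 8

8


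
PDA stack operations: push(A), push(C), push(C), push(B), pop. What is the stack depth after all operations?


Tracing stack operations:
  push(A) -> stack = [A], depth=1
  push(C) -> stack = [A,C], depth=2
  push(C) -> stack = [A,C,C], depth=3
  push(B) -> stack = [A,C,C,B], depth=4
  pop -> removed B, stack = [A,C,C], depth=3
Final depth = 3

3


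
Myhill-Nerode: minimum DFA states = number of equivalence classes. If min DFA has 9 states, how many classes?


Myhill-Nerode theorem:
Number of equivalence classes = number of states in minimal DFA
Minimal DFA states = 9
Therefore equivalence classes = 9

9


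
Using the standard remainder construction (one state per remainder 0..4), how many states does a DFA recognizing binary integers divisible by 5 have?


Divisibility by 5 is tracked via the remainder mod 5: 0, 1, ..., 4
The construction assigns one state to each remainder
Number of remainders = 5

5


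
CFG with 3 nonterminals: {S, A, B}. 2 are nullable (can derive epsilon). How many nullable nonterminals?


Nonterminals: {S, A, B}
A nonterminal is nullable if it can derive epsilon
Counting nullable nonterminals: 2
Total nullable = 2

2


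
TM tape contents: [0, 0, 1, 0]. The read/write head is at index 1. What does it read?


Tape: [0, 0, 1, 0]
Positions: 0 1 2 3
Values:    0 0 1 0
Head at position 1
tape[1] = 0

0


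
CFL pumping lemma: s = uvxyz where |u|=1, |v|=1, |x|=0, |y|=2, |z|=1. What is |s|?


|s| = |u| + |v| + |x| + |y| + |z|
= 1 + 1 + 0 + 2 + 1
= 2 + 0 + 3
= 2 + 3
= 5

5


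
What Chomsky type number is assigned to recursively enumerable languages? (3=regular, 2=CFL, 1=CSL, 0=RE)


Chomsky hierarchy levels:
  Type 3: Regular (DFA/NFA/regex)
  Type 2: Context-free (PDA)
  Type 1: Context-sensitive
  Type 0: Recursively enumerable (TM)
'recursively enumerable' corresponds to Type 0

0


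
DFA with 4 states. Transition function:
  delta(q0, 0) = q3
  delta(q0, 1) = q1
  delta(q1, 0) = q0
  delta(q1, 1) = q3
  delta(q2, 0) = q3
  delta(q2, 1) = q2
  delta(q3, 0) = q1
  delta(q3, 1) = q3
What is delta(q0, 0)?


Looking up transition function:
delta(q0, 0) in the table
Row: q0, Column: 0
Result: q3

q3


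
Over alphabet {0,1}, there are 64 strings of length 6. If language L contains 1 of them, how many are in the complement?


Alphabet: {0,1}
String length: 6
Total strings of length 6 = 2^6 = 64
Strings in L = 1
Complement = total - |L|
= 64 - 1
= 63

63


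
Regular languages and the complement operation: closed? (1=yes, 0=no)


Regular languages are closed under all standard operations:
- Union: Yes (product construction)
- Intersection: Yes (product construction)
- Complement: Yes (swap accept/reject)
- Concatenation: Yes (NFA construction)
Operation: complement -> Closed

1


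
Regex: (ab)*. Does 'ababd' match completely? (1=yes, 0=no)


Pattern: (ab)*
String: 'ababd'
Pattern requires: zero or more repetitions of 'ab'
Length 5 is odd -> cannot be (ab)* -> no match
Result: 0

0


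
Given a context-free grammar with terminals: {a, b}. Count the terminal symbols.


Terminal symbols: a, b
Counting each: a (#1), b (#2)
Total = 2

2


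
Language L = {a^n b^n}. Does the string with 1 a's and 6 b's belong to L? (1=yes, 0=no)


Language requires equal numbers of a's and b's
PDA pushes for each 'a', pops for each 'b'
Number of a's = 1
Number of b's = 6
1 != 6 -> Reject

0


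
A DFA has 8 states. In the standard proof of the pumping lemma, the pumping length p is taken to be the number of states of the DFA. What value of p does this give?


Pumping lemma for regular languages (standard proof):
Take p = |Q|, the number of DFA states.
Any string of length >= |Q| passes through |Q|+1 states while reading its first |Q| symbols,
so by pigeonhole some state repeats, giving the loop that can be pumped.
Here |Q| = 8
Therefore the proof uses p = 8

8


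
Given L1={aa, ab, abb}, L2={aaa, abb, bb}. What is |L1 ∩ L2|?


L1 = {aa, ab, abb}
L2 = {aaa, abb, bb}
Checking each string in L1 against L2:
  'aa': in L2? No
  'ab': in L2? No
  'abb': in L2? Yes
Intersection = {abb}
|L1 ∩ L2| = 1

1


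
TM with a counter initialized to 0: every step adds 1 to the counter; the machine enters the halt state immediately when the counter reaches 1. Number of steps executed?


Counter starts at 0. Counting sequence:
  Step 1: counter = 1
Counter reached 1 -> halt
Total steps = 1

1


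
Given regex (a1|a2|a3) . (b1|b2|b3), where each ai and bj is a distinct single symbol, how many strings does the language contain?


First group: 3 alternatives
Second group: 3 alternatives
Concatenation: each choice from group 1 pairs with each from group 2
Total = 3 x 3 = 9

9


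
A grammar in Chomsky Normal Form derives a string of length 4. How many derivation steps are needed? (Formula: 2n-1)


Chomsky Normal Form derivation:
String length n = 4
Each step either:
  - Splits a nonterminal into two (n-1 such steps)
  - Converts a nonterminal to terminal (n such steps)
Total = (n-1) + n = 2n - 1
= 2(4) - 1
= 8 - 1
= 7

7


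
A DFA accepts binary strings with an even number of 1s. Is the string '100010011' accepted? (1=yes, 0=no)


DFA has 2 states: q_even (start, accept=yes) and q_odd
Processing string '100010011' character by character:
  Position 0: read '1', 1-count=1 -> q_odd
  Position 1: read '0', 1-count=1 -> q_odd (no change)
  Position 2: read '0', 1-count=1 -> q_odd (no change)
  Position 3: read '0', 1-count=1 -> q_odd (no change)
  Position 4: read '1', 1-count=2 -> q_even
  Position 5: read '0', 1-count=2 -> q_even (no change)
  Position 6: read '0', 1-count=2 -> q_even (no change)
  Position 7: read '1', 1-count=3 -> q_odd
  Position 8: read '1', 1-count=4 -> q_even
Final state: q_even, total 1s = 4 (even); the DFA requires an even count -> accept

1


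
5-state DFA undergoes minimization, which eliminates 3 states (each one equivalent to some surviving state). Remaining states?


Original DFA: 5 states
Redundant states removed: 3
Minimized states = original - removed
= 5 - 3
= 2

2


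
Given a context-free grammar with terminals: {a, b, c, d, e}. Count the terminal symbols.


Terminal symbols: a, b, c, d, e
Counting each: a (#1), b (#2), c (#3), d (#4), e (#5)
Total = 5

5


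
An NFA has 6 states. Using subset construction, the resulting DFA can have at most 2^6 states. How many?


NFA has 6 states
Subset construction: each DFA state = subset of NFA states
Maximum subsets = 2^6
2^6 = 64

64


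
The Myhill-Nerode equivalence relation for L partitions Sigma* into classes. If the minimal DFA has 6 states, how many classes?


Myhill-Nerode theorem:
Number of equivalence classes = number of states in minimal DFA
Minimal DFA states = 6
Therefore equivalence classes = 6

6


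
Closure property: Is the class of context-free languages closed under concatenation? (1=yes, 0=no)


CFL closure properties:
  Closed under: union, concatenation, Kleene star
  NOT closed under: intersection, complement
Operation 'concatenation' is in closed list -> Yes (closed)

1


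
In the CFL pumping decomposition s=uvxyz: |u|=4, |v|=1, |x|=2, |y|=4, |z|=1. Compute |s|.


|s| = |u| + |v| + |x| + |y| + |z|
= 4 + 1 + 2 + 4 + 1
= 5 + 2 + 5
= 7 + 5
= 12

12


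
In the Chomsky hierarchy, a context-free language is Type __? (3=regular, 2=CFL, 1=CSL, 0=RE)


Chomsky hierarchy levels:
  Type 3: Regular (DFA/NFA/regex)
  Type 2: Context-free (PDA)
  Type 1: Context-sensitive
  Type 0: Recursively enumerable (TM)
'context-free' corresponds to Type 2

2


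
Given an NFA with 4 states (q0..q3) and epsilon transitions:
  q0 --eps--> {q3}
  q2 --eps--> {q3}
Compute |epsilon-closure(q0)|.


Starting from q0
Initialize closure = {q0}
Follow epsilon from q0 -> add q3
Final closure: {q0, q3}
Size = 2

2


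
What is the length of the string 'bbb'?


String: 'bbb'
Counting characters:
  'b' appears 3 time(s)
Total length = 0 + 3 = 3

3


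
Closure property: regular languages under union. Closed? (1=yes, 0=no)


Regular languages are closed under:
- Union (DFA product construction)
- Intersection (DFA product construction)
- Complement (swap accept/reject states)
- Concatenation (NFA construction)
- Kleene star (NFA construction)
union is in this list
Therefore: closed

1


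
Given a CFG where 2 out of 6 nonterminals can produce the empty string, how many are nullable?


Nonterminals: {S, A, B, C, D, E}
A nonterminal is nullable if it can derive epsilon
Counting nullable nonterminals: 2
Total nullable = 2

2


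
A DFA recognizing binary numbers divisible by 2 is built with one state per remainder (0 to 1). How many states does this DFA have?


Divisibility by 2 is tracked via the remainder mod 2: 0, 1, ..., 1
The construction assigns one state to each remainder
Number of remainders = 2

2


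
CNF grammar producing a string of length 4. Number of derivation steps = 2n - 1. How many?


Chomsky Normal Form derivation:
String length n = 4
Each step either:
  - Splits a nonterminal into two (n-1 such steps)
  - Converts a nonterminal to terminal (n such steps)
Total = (n-1) + n = 2n - 1
= 2(4) - 1
= 8 - 1
= 7

7


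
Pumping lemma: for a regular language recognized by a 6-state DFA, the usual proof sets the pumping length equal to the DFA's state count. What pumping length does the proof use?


Pumping lemma for regular languages (standard proof):
Take p = |Q|, the number of DFA states.
Any string of length >= |Q| passes through |Q|+1 states while reading its first |Q| symbols,
so by pigeonhole some state repeats, giving the loop that can be pumped.
Here |Q| = 6
Therefore the proof uses p = 6

6


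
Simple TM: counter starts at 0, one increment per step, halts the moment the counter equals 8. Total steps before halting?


Counter starts at 0. Counting sequence:
  Step 1: counter = 1
  Step 2: counter = 2
  Step 3: counter = 3
  Step 4: counter = 4
  Step 5: counter = 5
  Step 6: counter = 6
  Step 7: counter = 7
  Step 8: counter = 8
Counter reached 8 -> halt
Total steps = 8

8


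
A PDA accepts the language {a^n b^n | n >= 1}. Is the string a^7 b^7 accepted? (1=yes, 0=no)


Language requires equal numbers of a's and b's
PDA pushes for each 'a', pops for each 'b'
Number of a's = 7
Number of b's = 7
7 == 7 -> Accept

1


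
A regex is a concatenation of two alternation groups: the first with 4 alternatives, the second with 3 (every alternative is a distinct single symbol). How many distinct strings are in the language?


First group: 4 alternatives
Second group: 3 alternatives
Concatenation: each choice from group 1 pairs with each from group 2
Total = 4 x 3 = 12

12


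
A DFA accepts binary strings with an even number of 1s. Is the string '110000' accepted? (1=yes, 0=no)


DFA has 2 states: q_even (start, accept=yes) and q_odd
Processing string '110000' character by character:
  Position 0: read '1', 1-count=1 -> q_odd
  Position 1: read '1', 1-count=2 -> q_even
  Position 2: read '0', 1-count=2 -> q_even (no change)
  Position 3: read '0', 1-count=2 -> q_even (no change)
  Position 4: read '0', 1-count=2 -> q_even (no change)
  Position 5: read '0', 1-count=2 -> q_even (no change)
Final state: q_even, total 1s = 2 (even); the DFA requires an even count -> accept

1


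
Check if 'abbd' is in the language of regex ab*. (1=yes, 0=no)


Pattern: ab*
String: 'abbd'
Pattern requires: exactly one 'a' followed by zero or more 'b's
First char is 'a' -> OK
Rest 'bbd': all b's? No
Result: 0

0


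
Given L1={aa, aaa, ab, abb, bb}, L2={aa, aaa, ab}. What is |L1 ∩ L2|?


L1 = {aa, aaa, ab, abb, bb}
L2 = {aa, aaa, ab}
Checking each string in L1 against L2:
  'aa': in L2? Yes
  'aaa': in L2? Yes
  'ab': in L2? Yes
  'abb': in L2? No
  'bb': in L2? No
Intersection = {aa, aaa, ab}
|L1 ∩ L2| = 3

3


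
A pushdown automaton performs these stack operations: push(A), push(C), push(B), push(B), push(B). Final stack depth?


Tracing stack operations:
  push(A) -> stack = [A], depth=1
  push(C) -> stack = [A,C], depth=2
  push(B) -> stack = [A,C,B], depth=3
  push(B) -> stack = [A,C,B,B], depth=4
  push(B) -> stack = [A,C,B,B,B], depth=5
Final depth = 5

5


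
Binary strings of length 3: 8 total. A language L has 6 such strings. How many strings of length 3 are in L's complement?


Alphabet: {0,1}
String length: 3
Total strings of length 3 = 2^3 = 8
Strings in L = 6
Complement = total - |L|
= 8 - 6
= 2

2


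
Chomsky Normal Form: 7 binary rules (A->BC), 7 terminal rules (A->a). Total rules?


CNF allows two rule forms:
  A -> BC (binary): 7 rules
  A -> a (terminal): 7 rules
Total = 7 + 7 = 14

14


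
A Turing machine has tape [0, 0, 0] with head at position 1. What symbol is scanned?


Tape: [0, 0, 0]
Positions: 0 1 2
Values:    0 0 0
Head at position 1
tape[1] = 0

0


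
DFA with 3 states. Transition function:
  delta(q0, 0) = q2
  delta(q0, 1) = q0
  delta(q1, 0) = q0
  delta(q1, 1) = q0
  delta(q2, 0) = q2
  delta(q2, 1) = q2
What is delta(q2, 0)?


Looking up transition function:
delta(q2, 0) in the table
Row: q2, Column: 0
Result: q2

q2


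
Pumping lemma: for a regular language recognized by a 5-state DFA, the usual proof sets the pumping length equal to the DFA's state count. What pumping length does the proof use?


Pumping lemma for regular languages (standard proof):
Take p = |Q|, the number of DFA states.
Any string of length >= |Q| passes through |Q|+1 states while reading its first |Q| symbols,
so by pigeonhole some state repeats, giving the loop that can be pumped.
Here |Q| = 5
Therefore the proof uses p = 5

5


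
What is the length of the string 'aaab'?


String: 'aaab'
Counting characters:
  'a' appears 3 time(s)
  'b' appears 1 time(s)
Total length = 3 + 1 = 4

4


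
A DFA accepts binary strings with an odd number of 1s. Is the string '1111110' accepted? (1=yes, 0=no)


DFA has 2 states: q_even (start, accept=no) and q_odd
Processing string '1111110' character by character:
  Position 0: read '1', 1-count=1 -> q_odd
  Position 1: read '1', 1-count=2 -> q_even
  Position 2: read '1', 1-count=3 -> q_odd
  Position 3: read '1', 1-count=4 -> q_even
  Position 4: read '1', 1-count=5 -> q_odd
  Position 5: read '1', 1-count=6 -> q_even
  Position 6: read '0', 1-count=6 -> q_even (no change)
Final state: q_even, total 1s = 6 (even); the DFA requires an odd count -> reject

0


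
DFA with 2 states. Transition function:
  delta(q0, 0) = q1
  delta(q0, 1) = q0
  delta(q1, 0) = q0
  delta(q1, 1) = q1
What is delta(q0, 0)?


Looking up transition function:
delta(q0, 0) in the table
Row: q0, Column: 0
Result: q1

q1


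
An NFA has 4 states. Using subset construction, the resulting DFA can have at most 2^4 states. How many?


NFA has 4 states
Subset construction: each DFA state = subset of NFA states
Maximum subsets = 2^4
2^4 = 16

16


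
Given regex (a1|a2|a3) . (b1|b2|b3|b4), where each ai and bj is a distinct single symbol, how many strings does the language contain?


First group: 3 alternatives
Second group: 4 alternatives
Concatenation: each choice from group 1 pairs with each from group 2
Total = 3 x 4 = 12

12


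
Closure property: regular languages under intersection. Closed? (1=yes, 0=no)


Regular languages are closed under:
- Union (DFA product construction)
- Intersection (DFA product construction)
- Complement (swap accept/reject states)
- Concatenation (NFA construction)
- Kleene star (NFA construction)
intersection is in this list
Therefore: closed

1


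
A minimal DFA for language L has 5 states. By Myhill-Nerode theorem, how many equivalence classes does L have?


Myhill-Nerode theorem:
Number of equivalence classes = number of states in minimal DFA
Minimal DFA states = 5
Therefore equivalence classes = 5

5


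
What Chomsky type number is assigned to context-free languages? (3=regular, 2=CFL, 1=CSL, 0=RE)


Chomsky hierarchy levels:
  Type 3: Regular (DFA/NFA/regex)
  Type 2: Context-free (PDA)
  Type 1: Context-sensitive
  Type 0: Recursively enumerable (TM)
'context-free' corresponds to Type 2

2


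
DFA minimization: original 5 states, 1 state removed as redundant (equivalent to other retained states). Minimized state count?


Original DFA: 5 states
Redundant states removed: 1
Minimized states = original - removed
= 5 - 1
= 4

4


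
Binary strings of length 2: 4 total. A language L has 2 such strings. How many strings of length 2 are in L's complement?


Alphabet: {0,1}
String length: 2
Total strings of length 2 = 2^2 = 4
Strings in L = 2
Complement = total - |L|
= 4 - 2
= 2

2


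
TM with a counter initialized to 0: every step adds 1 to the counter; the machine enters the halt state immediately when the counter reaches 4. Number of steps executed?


Counter starts at 0. Counting sequence:
  Step 1: counter = 1
  Step 2: counter = 2
  Step 3: counter = 3
  Step 4: counter = 4
Counter reached 4 -> halt
Total steps = 4

4


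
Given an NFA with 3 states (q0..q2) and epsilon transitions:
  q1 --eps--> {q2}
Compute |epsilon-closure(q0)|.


Starting from q0
Initialize closure = {q0}
q0 has no outgoing epsilon transitions -> nothing to add
Final closure: {q0}
Size = 1

1


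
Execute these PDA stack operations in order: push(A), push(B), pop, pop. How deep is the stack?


Tracing stack operations:
  push(A) -> stack = [A], depth=1
  push(B) -> stack = [A,B], depth=2
  pop -> removed B, stack = [A], depth=1
  pop -> removed A, stack = [], depth=0
Final depth = 0

0


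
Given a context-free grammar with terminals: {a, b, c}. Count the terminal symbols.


Terminal symbols: a, b, c
Counting each: a (#1), b (#2), c (#3)
Total = 3

3


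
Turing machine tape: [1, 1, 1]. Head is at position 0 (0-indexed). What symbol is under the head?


Tape: [1, 1, 1]
Positions: 0 1 2
Values:    1 1 1
Head at position 0
tape[0] = 1

1


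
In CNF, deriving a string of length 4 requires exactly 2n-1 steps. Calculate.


Chomsky Normal Form derivation:
String length n = 4
Each step either:
  - Splits a nonterminal into two (n-1 such steps)
  - Converts a nonterminal to terminal (n such steps)
Total = (n-1) + n = 2n - 1
= 2(4) - 1
= 8 - 1
= 7

7


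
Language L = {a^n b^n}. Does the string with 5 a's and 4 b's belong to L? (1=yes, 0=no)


Language requires equal numbers of a's and b's
PDA pushes for each 'a', pops for each 'b'
Number of a's = 5
Number of b's = 4
5 != 4 -> Reject

0


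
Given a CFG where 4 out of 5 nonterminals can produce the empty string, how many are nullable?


Nonterminals: {S, A, B, C, D}
A nonterminal is nullable if it can derive epsilon
Counting nullable nonterminals: 4
Total nullable = 4

4
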